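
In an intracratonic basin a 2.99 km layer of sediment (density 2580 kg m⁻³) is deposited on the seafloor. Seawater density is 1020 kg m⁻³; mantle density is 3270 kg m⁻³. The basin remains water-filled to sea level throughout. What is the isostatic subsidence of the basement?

Submarine loading: the sediment displaces seawater, and the subsidence is in turn flooded, so s (ρ_m − ρ_w) = t (ρ_sed − ρ_w).
s = 2.99 km × (2580 − 1020) / (3270 − 1020) = 2.07 km.

2.07 km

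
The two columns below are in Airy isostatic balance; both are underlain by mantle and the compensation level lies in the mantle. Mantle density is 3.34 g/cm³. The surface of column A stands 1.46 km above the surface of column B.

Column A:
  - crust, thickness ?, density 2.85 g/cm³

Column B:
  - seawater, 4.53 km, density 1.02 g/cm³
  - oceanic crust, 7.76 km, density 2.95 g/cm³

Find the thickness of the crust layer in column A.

Take the compensation level at the base of the deeper column (depth z_c below the surface of column A) and equate Σ ρ_i t_i down to z_c; mantle fills any gap and the z_c terms cancel.
Column A: x×2.85 + (z_c − 0 − x)×3.34
Column B: 1.46×0 + 4.53×1.02 + 7.76×2.95 + (z_c − 1.46 − 12.29)×3.34
The z_c×3.34 term appears on both sides and cancels. Collect the known terms of each column as K = Σ(ρt)_known − 3.34 × (depth of known layers): K_A = 0 − 3.34×0 = 0; K_B = 27.5126 − 3.34×(1.46 + 12.29) = −18.4124.
Balance: K_A − x×(3.34 − 2.85) = K_B, so x = (K_A − K_B)/(3.34 − 2.85) = 18.4124/0.49 = 37.6 km.

37.6 km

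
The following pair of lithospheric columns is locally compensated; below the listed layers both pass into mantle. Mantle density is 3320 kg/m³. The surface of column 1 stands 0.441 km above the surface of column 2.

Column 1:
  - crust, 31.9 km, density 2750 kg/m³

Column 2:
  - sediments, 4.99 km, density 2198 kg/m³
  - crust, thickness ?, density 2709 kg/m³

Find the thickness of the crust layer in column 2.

Take the compensation level at the base of the deeper column (depth z_c below the surface of column 1) and equate Σ ρ_i t_i down to z_c; mantle fills any gap and the z_c terms cancel.
Column 1: 31.9×2750 + (z_c − 31.9)×3320
Column 2: 0.441×0 + 4.99×2198 + x×2709 + (z_c − 0.441 − 4.99 − x)×3320
The z_c×3320 term appears on both sides and cancels. Collect the known terms of each column as K = Σ(ρt)_known − 3320 × (depth of known layers): K_1 = 87725 − 3320×31.9 = −18183; K_2 = 10968.02 − 3320×(0.441 + 4.99) = −7062.9.
Balance: K_1 = K_2 − x×(3320 − 2709), so x = (K_2 − K_1)/(3320 − 2709) = 11120.1/611 = 18.2 km.

18.2 km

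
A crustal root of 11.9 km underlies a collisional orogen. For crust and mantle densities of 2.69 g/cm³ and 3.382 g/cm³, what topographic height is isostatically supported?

3.06 km

Equating mass per unit area of the two columns: ρ_c h = (ρ_m − ρ_c) r.
h = r (ρ_m − ρ_c) / ρ_c = 11.9 km × (3.382 − 2.69) / 2.69 = 3.06 km.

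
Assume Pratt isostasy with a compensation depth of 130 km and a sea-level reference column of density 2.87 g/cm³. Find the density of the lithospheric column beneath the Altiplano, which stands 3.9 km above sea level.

Pratt balance: ρ_ref D = ρ (D + h).
ρ = ρ_ref D/(D + h) = 2.87 × 130 km/(130 km + 3.9 km) = 2.79 g/cm³.

2.79 g/cm³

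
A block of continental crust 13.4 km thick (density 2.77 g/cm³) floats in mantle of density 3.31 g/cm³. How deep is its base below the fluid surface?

Draft d = t ρ_obj/ρ_fluid = 13.4 km × 2.77/3.31 = 11.2 km.

11.2 km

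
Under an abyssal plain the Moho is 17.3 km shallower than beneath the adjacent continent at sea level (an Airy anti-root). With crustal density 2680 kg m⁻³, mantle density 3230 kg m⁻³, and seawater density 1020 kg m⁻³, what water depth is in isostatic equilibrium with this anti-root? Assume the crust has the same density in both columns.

Replacing a thickness d of crust by seawater at the top must be balanced by replacing crust with mantle at the base: d (ρ_c − ρ_w) = a (ρ_m − ρ_c).
d = a (ρ_m − ρ_c)/(ρ_c − ρ_w) = 17.3 km × 550/1660 = 5.73 km.

5.73 km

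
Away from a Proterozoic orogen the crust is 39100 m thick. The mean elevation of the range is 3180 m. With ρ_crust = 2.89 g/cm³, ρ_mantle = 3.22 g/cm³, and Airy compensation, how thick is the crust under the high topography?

Root depth r = h ρ_c / (ρ_m − ρ_c) = 3180 m × 2.89 / 0.33 = 27850 m.
Total thickness = T + h + r = 39100 m + 3180 m + 27850 m = 70100 m.

70100 m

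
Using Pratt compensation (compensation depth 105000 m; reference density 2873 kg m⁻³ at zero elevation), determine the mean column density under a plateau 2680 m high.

2800 kg m⁻³

Pratt balance: ρ_ref D = ρ (D + h).
ρ = ρ_ref D/(D + h) = 2873 × 105000 m/(105000 m + 2680 m) = 2800 kg m⁻³.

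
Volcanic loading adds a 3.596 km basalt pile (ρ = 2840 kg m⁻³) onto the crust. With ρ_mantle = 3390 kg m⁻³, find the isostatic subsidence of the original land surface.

3.01 km

Subaerial loading: s = t ρ_load / ρ_m.
s = 3.596 km × 2840/3390 = 3.01 km.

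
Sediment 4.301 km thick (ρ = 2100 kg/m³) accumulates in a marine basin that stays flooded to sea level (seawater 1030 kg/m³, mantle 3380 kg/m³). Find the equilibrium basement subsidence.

1.96 km

Submarine loading: the sediment displaces seawater, and the subsidence is in turn flooded, so s (ρ_m − ρ_w) = t (ρ_sed − ρ_w).
s = 4.301 km × (2100 − 1030) / (3380 − 1030) = 1.96 km.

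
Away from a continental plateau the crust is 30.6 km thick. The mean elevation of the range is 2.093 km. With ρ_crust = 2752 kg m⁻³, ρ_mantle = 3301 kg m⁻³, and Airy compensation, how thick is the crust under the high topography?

Root depth r = h ρ_c / (ρ_m − ρ_c) = 2.093 km × 2752 / 549 = 10.49 km.
Total thickness = T + h + r = 30.6 km + 2.093 km + 10.49 km = 43.2 km.

43.2 km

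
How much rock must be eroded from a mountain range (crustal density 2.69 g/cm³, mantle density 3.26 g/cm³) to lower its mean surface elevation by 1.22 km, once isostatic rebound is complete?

6.98 km

Net drop Δ = e − u = e − e ρ_c/ρ_m = e (ρ_m − ρ_c)/ρ_m.
e = Δ ρ_m/(ρ_m − ρ_c) = 1.22 km × 3.26/0.57 = 6.98 km.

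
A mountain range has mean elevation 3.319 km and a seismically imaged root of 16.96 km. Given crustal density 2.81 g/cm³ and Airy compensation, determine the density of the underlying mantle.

3.36 g/cm³

Airy balance: ρ_c h = (ρ_m − ρ_c) r → ρ_m = ρ_c (1 + h/r).
ρ_m = 2.81 × (1 + 3.319 km/16.96 km) = 3.36 g/cm³.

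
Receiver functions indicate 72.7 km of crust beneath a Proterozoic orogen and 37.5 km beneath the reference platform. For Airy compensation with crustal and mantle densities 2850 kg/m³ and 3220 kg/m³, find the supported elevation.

Excess crust Δ = 72.7 km − 37.5 km = 35.2 km, split between elevation h and root r with h + r = Δ.
Airy balance ρ_c h = (ρ_m − ρ_c) r gives r = h ρ_c/(ρ_m − ρ_c), so h (1 + ρ_c/(ρ_m − ρ_c)) = Δ, i.e. h = Δ (ρ_m − ρ_c)/ρ_m.
h = 35.2 km × 370/3220 = 4.04 km.

4.04 km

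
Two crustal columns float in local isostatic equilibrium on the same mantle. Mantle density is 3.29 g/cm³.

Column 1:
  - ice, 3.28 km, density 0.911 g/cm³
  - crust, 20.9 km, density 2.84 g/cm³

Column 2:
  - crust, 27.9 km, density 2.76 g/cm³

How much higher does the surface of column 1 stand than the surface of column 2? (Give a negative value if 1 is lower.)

0.736 km

For any compensation level in the mantle, the mantle terms cancel and isostasy reduces to e = (Σt_1 − Σt_2) − (Σ(ρt)_1 − Σ(ρt)_2) / ρ_m.
Σt_1 = 24.18 km; Σt_2 = 27.9 km; Σ(ρt)_1 = 62.34408; Σ(ρt)_2 = 77.004 (in km·g/cm³).
e = (24.18 − 27.9) − (62.34408 − 77.004) / 3.29 = 0.736 km.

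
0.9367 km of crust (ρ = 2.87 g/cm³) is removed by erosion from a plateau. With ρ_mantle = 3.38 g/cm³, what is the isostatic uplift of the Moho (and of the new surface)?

0.795 km

Unloading: uplift u = e ρ_c/ρ_m = 0.9367 km × 2.87/3.38 = 0.795 km.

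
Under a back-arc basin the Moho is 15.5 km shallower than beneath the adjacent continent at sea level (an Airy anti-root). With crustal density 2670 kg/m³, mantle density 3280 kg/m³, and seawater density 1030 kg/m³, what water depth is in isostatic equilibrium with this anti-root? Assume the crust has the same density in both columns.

5.77 km

Replacing a thickness d of crust by seawater at the top must be balanced by replacing crust with mantle at the base: d (ρ_c − ρ_w) = a (ρ_m − ρ_c).
d = a (ρ_m − ρ_c)/(ρ_c − ρ_w) = 15.5 km × 610/1640 = 5.77 km.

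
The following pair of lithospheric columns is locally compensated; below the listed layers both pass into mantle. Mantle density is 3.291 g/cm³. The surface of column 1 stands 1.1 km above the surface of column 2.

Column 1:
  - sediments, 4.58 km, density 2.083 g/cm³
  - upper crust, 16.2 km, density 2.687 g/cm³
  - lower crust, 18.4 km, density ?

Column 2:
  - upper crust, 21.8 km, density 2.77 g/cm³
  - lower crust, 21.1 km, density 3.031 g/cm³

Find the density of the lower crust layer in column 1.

Take the compensation level at the base of the deeper column (depth z_c below the surface of column 1) and equate Σ ρ_i t_i down to z_c; mantle fills any gap and the z_c terms cancel.
Column 1: 4.58×2.083 + 16.2×2.687 + 18.4×ρ + (z_c − 39.18)×3.291
Column 2: 1.1×0 + 21.8×2.77 + 21.1×3.031 + (z_c − 1.1 − 42.9)×3.291
The z_c×3.291 term appears on both sides and cancels. Collect the known terms of each column as K = Σ(ρt)_known − 3.291 × (depth of known layers): K_1 = 53.06954 − 3.291×39.18 = −75.87184; K_2 = 124.3401 − 3.291×(1.1 + 42.9) = −20.4639.
Balance: K_1 + 18.4×ρ = K_2, so ρ = (K_2 − K_1)/18.4 = 55.4079/18.4 = 3.01 g/cm³.

3.01 g/cm³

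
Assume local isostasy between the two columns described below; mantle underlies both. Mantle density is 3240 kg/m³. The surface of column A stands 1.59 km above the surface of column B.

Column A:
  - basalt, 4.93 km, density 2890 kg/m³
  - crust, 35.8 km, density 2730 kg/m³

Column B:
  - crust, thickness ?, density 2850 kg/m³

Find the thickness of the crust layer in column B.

38 km

Take the compensation level at the base of the deeper column (depth z_c below the surface of column A) and equate Σ ρ_i t_i down to z_c; mantle fills any gap and the z_c terms cancel.
Column A: 4.93×2890 + 35.8×2730 + (z_c − 40.73)×3240
Column B: 1.59×0 + x×2850 + (z_c − 1.59 − 0 − x)×3240
The z_c×3240 term appears on both sides and cancels. Collect the known terms of each column as K = Σ(ρt)_known − 3240 × (depth of known layers): K_A = 111981.7 − 3240×40.73 = −19983.5; K_B = 0 − 3240×(1.59 + 0) = −5151.6.
Balance: K_A = K_B − x×(3240 − 2850), so x = (K_B − K_A)/(3240 − 2850) = 14831.9/390 = 38 km.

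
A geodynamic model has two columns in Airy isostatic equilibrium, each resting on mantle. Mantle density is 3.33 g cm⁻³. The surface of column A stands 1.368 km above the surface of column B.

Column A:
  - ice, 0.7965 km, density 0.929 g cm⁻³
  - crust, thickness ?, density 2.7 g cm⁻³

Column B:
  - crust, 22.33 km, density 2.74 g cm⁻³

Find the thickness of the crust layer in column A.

25.1 km

Take the compensation level at the base of the deeper column (depth z_c below the surface of column A) and equate Σ ρ_i t_i down to z_c; mantle fills any gap and the z_c terms cancel.
Column A: 0.7965×0.929 + x×2.7 + (z_c − 0.7965 − x)×3.33
Column B: 1.368×0 + 22.33×2.74 + (z_c − 1.368 − 22.33)×3.33
The z_c×3.33 term appears on both sides and cancels. Collect the known terms of each column as K = Σ(ρt)_known − 3.33 × (depth of known layers): K_A = 0.7399485 − 3.33×0.7965 = −1.9123965; K_B = 61.1842 − 3.33×(1.368 + 22.33) = −17.73014.
Balance: K_A − x×(3.33 − 2.7) = K_B, so x = (K_A − K_B)/(3.33 − 2.7) = 15.8177/0.63 = 25.1 km.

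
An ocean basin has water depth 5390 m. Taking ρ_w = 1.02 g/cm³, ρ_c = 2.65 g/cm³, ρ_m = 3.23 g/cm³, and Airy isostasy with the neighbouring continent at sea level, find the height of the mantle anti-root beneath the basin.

By Archimedes' principle applied to the lithosphere: replacing crust with seawater at the top is compensated by replacing crust with mantle at the base: d (ρ_c − ρ_w) = a (ρ_m − ρ_c).
a = d (ρ_c − ρ_w)/(ρ_m − ρ_c) = 5390 m × 1.63/0.58 = 15100 m.

15100 m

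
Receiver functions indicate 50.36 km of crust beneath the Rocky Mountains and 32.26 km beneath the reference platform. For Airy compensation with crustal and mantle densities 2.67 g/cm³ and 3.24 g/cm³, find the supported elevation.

3.18 km

Excess crust Δ = 50.36 km − 32.26 km = 18.1 km, split between elevation h and root r with h + r = Δ.
Airy balance ρ_c h = (ρ_m − ρ_c) r gives r = h ρ_c/(ρ_m − ρ_c), so h (1 + ρ_c/(ρ_m − ρ_c)) = Δ, i.e. h = Δ (ρ_m − ρ_c)/ρ_m.
h = 18.1 km × 0.57/3.24 = 3.18 km.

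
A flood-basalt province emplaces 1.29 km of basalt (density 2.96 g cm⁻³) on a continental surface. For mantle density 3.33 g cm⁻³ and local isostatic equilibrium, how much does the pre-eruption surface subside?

Subaerial loading: s = t ρ_load / ρ_m.
s = 1.29 km × 2.96/3.33 = 1.15 km.

1.15 km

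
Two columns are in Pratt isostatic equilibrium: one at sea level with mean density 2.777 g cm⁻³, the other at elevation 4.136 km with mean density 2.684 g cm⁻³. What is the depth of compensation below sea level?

ρ_ref D = ρ (D + h) → D (ρ_ref − ρ) = ρ h.
D = ρ h/(ρ_ref − ρ) = 2.684 × 4.136 km/(2.777 − 2.684) = 119 km.

119 km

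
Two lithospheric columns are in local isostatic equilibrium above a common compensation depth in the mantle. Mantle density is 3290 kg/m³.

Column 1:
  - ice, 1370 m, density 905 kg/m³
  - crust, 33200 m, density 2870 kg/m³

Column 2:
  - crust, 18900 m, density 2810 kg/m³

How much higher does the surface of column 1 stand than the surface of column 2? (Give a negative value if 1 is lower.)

2470 m

For any compensation level in the mantle, the mantle terms cancel and isostasy reduces to e = (Σt_1 − Σt_2) − (Σ(ρt)_1 − Σ(ρt)_2) / ρ_m.
Σt_1 = 34570 m; Σt_2 = 18900 m; Σ(ρt)_1 = 96523850; Σ(ρt)_2 = 53109000 (in m·kg/m³).
e = (34570 − 18900) − (96523850 − 53109000) / 3290 = 2470 m.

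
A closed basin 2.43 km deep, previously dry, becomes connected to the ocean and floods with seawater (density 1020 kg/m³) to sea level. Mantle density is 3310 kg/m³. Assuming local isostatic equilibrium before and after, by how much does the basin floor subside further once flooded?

1.08 km

After flooding the water column is d + s deep. Its weight must equal the weight of mantle displaced by the extra subsidence s: (d + s) ρ_w = s ρ_m.
s = d ρ_w / (ρ_m − ρ_w) = 2.43 km × 1020/(3310 − 1020) = 1.08 km.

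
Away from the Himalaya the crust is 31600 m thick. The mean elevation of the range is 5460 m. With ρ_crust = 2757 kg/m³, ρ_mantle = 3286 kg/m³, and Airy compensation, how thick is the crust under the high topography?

Root depth r = h ρ_c / (ρ_m − ρ_c) = 5460 m × 2757 / 529 = 28460 m.
Total thickness = T + h + r = 31600 m + 5460 m + 28460 m = 65500 m.

65500 m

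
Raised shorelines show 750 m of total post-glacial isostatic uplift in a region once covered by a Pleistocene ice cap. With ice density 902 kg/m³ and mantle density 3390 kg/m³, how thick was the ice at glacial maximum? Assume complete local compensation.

2820 m

u = t ρ_ice/ρ_m → t = u ρ_m/ρ_ice = 750 m × 3390/902 = 2820 m.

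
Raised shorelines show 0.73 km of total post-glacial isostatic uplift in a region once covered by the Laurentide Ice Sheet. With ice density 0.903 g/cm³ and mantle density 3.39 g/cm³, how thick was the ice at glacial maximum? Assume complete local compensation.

u = t ρ_ice/ρ_m → t = u ρ_m/ρ_ice = 0.73 km × 3.39/0.903 = 2.74 km.

2.74 km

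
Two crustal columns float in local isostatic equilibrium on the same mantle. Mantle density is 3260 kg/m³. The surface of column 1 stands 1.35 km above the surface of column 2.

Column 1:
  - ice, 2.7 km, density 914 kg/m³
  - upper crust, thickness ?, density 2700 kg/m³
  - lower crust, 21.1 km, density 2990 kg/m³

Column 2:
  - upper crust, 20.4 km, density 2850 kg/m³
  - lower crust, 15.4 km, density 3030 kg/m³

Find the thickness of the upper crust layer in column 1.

7.64 km

Take the compensation level at the base of the deeper column (depth z_c below the surface of column 1) and equate Σ ρ_i t_i down to z_c; mantle fills any gap and the z_c terms cancel.
Column 1: 2.7×914 + x×2700 + 21.1×2990 + (z_c − 23.8 − x)×3260
Column 2: 1.35×0 + 20.4×2850 + 15.4×3030 + (z_c − 1.35 − 35.8)×3260
The z_c×3260 term appears on both sides and cancels. Collect the known terms of each column as K = Σ(ρt)_known − 3260 × (depth of known layers): K_1 = 65556.8 − 3260×23.8 = −12031.2; K_2 = 104802 − 3260×(1.35 + 35.8) = −16307.
Balance: K_1 − x×(3260 − 2700) = K_2, so x = (K_1 − K_2)/(3260 − 2700) = 4275.8/560 = 7.64 km.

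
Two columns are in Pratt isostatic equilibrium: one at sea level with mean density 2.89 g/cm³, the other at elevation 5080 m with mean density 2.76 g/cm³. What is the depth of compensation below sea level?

108000 m

ρ_ref D = ρ (D + h) → D (ρ_ref − ρ) = ρ h.
D = ρ h/(ρ_ref − ρ) = 2.76 × 5080 m/(2.89 − 2.76) = 108000 m.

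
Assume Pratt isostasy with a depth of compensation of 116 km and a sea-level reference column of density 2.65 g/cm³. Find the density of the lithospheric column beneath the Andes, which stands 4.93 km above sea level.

Pratt balance: ρ_ref D = ρ (D + h).
ρ = ρ_ref D/(D + h) = 2.65 × 116 km/(116 km + 4.93 km) = 2.54 g/cm³.

2.54 g/cm³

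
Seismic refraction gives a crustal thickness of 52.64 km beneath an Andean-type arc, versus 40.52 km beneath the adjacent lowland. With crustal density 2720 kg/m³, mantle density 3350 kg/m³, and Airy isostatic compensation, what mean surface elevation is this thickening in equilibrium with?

Excess crust Δ = 52.64 km − 40.52 km = 12.12 km, split between elevation h and root r with h + r = Δ.
Airy balance ρ_c h = (ρ_m − ρ_c) r gives r = h ρ_c/(ρ_m − ρ_c), so h (1 + ρ_c/(ρ_m − ρ_c)) = Δ, i.e. h = Δ (ρ_m − ρ_c)/ρ_m.
h = 12.12 km × 630/3350 = 2.28 km.

2.28 km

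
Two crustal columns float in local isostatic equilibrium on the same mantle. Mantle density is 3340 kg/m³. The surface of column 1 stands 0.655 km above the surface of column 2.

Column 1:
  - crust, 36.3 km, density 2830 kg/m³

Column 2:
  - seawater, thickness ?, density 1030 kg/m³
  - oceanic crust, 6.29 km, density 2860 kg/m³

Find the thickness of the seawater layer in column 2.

Take the compensation level at the base of the deeper column (depth z_c below the surface of column 1) and equate Σ ρ_i t_i down to z_c; mantle fills any gap and the z_c terms cancel.
Column 1: 36.3×2830 + (z_c − 36.3)×3340
Column 2: 0.655×0 + x×1030 + 6.29×2860 + (z_c − 0.655 − 6.29 − x)×3340
The z_c×3340 term appears on both sides and cancels. Collect the known terms of each column as K = Σ(ρt)_known − 3340 × (depth of known layers): K_1 = 102729 − 3340×36.3 = −18513; K_2 = 17989.4 − 3340×(0.655 + 6.29) = −5206.9.
Balance: K_1 = K_2 − x×(3340 − 1030), so x = (K_2 − K_1)/(3340 − 1030) = 13306.1/2310 = 5.76 km.

5.76 km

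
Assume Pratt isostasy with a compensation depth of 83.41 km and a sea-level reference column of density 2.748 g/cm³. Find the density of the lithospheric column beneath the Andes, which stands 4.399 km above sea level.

Pratt balance: ρ_ref D = ρ (D + h).
ρ = ρ_ref D/(D + h) = 2.748 × 83.41 km/(83.41 km + 4.399 km) = 2.61 g/cm³.

2.61 g/cm³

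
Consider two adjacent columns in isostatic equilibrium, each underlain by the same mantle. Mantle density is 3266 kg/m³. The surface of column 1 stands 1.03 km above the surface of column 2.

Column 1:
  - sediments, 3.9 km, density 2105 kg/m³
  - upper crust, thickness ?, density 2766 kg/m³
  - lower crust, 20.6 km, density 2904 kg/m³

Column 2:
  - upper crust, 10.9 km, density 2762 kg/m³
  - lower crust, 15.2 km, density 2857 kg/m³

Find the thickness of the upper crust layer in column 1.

6.18 km

Take the compensation level at the base of the deeper column (depth z_c below the surface of column 1) and equate Σ ρ_i t_i down to z_c; mantle fills any gap and the z_c terms cancel.
Column 1: 3.9×2105 + x×2766 + 20.6×2904 + (z_c − 24.5 − x)×3266
Column 2: 1.03×0 + 10.9×2762 + 15.2×2857 + (z_c − 1.03 − 26.1)×3266
The z_c×3266 term appears on both sides and cancels. Collect the known terms of each column as K = Σ(ρt)_known − 3266 × (depth of known layers): K_1 = 68031.9 − 3266×24.5 = −11985.1; K_2 = 73532.2 − 3266×(1.03 + 26.1) = −15074.38.
Balance: K_1 − x×(3266 − 2766) = K_2, so x = (K_1 − K_2)/(3266 − 2766) = 3089.28/500 = 6.18 km.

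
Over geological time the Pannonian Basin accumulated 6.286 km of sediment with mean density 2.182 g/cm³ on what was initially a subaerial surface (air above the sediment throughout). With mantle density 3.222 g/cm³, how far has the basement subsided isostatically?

Subaerial load: s = t ρ_sed / ρ_m = 6.286 km × 2.182/3.222 = 4.26 km.

4.26 km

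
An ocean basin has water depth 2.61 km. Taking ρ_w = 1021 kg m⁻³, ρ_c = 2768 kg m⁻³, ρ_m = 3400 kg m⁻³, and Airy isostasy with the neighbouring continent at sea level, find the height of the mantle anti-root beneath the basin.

7.21 km

Equating mass per unit area of the two columns: replacing crust with seawater at the top is compensated by replacing crust with mantle at the base: d (ρ_c − ρ_w) = a (ρ_m − ρ_c).
a = d (ρ_c − ρ_w)/(ρ_m − ρ_c) = 2.61 km × 1747/632 = 7.21 km.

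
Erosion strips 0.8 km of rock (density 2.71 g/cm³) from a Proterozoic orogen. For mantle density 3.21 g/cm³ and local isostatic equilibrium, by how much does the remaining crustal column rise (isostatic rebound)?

0.675 km

Unloading: uplift u = e ρ_c/ρ_m = 0.8 km × 2.71/3.21 = 0.675 km.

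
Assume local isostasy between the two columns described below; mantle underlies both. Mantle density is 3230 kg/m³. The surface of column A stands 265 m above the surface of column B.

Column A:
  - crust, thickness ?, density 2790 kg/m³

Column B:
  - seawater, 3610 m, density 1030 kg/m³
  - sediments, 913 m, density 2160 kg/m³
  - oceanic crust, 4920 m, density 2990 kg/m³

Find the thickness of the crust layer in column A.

24900 m

Take the compensation level at the base of the deeper column (depth z_c below the surface of column A) and equate Σ ρ_i t_i down to z_c; mantle fills any gap and the z_c terms cancel.
Column A: x×2790 + (z_c − 0 − x)×3230
Column B: 265×0 + 3610×1030 + 913×2160 + 4920×2990 + (z_c − 265 − 9443)×3230
The z_c×3230 term appears on both sides and cancels. Collect the known terms of each column as K = Σ(ρt)_known − 3230 × (depth of known layers): K_A = 0 − 3230×0 = 0; K_B = 20401180 − 3230×(265 + 9443) = −10955660.
Balance: K_A − x×(3230 − 2790) = K_B, so x = (K_A − K_B)/(3230 − 2790) = 10955700/440 = 24900 m.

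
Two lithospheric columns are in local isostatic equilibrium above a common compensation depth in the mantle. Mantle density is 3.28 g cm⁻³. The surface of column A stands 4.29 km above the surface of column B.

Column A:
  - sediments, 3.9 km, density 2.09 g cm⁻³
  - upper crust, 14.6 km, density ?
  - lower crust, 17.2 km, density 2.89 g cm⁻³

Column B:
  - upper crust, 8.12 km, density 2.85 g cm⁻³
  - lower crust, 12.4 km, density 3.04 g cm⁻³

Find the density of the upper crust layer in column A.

2.65 g cm⁻³

Take the compensation level at the base of the deeper column (depth z_c below the surface of column A) and equate Σ ρ_i t_i down to z_c; mantle fills any gap and the z_c terms cancel.
Column A: 3.9×2.09 + 14.6×ρ + 17.2×2.89 + (z_c − 35.7)×3.28
Column B: 4.29×0 + 8.12×2.85 + 12.4×3.04 + (z_c − 4.29 − 20.52)×3.28
The z_c×3.28 term appears on both sides and cancels. Collect the known terms of each column as K = Σ(ρt)_known − 3.28 × (depth of known layers): K_A = 57.859 − 3.28×35.7 = −59.237; K_B = 60.838 − 3.28×(4.29 + 20.52) = −20.5388.
Balance: K_A + 14.6×ρ = K_B, so ρ = (K_B − K_A)/14.6 = 38.6982/14.6 = 2.65 g cm⁻³.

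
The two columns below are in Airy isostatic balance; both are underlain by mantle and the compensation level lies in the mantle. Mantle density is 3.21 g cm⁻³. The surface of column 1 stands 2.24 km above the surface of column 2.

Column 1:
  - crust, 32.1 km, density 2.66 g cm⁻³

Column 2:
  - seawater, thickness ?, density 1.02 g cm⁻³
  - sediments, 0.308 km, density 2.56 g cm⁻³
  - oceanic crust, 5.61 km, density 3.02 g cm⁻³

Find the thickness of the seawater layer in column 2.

4.2 km

Take the compensation level at the base of the deeper column (depth z_c below the surface of column 1) and equate Σ ρ_i t_i down to z_c; mantle fills any gap and the z_c terms cancel.
Column 1: 32.1×2.66 + (z_c − 32.1)×3.21
Column 2: 2.24×0 + x×1.02 + 0.308×2.56 + 5.61×3.02 + (z_c − 2.24 − 5.918 − x)×3.21
The z_c×3.21 term appears on both sides and cancels. Collect the known terms of each column as K = Σ(ρt)_known − 3.21 × (depth of known layers): K_1 = 85.386 − 3.21×32.1 = −17.655; K_2 = 17.73068 − 3.21×(2.24 + 5.918) = −8.4565.
Balance: K_1 = K_2 − x×(3.21 − 1.02), so x = (K_2 − K_1)/(3.21 − 1.02) = 9.1985/2.19 = 4.2 km.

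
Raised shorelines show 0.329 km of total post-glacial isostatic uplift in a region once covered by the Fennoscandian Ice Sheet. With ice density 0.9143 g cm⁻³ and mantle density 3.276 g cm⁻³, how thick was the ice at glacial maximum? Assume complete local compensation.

u = t ρ_ice/ρ_m → t = u ρ_m/ρ_ice = 0.329 km × 3.276/0.9143 = 1.18 km.

1.18 km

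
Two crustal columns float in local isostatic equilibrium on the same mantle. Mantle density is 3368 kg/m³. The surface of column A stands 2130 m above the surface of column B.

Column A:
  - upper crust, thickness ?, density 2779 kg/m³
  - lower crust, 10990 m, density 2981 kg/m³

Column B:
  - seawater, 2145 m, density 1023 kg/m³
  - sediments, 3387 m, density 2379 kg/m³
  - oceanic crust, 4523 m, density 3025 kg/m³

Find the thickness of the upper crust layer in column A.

Take the compensation level at the base of the deeper column (depth z_c below the surface of column A) and equate Σ ρ_i t_i down to z_c; mantle fills any gap and the z_c terms cancel.
Column A: x×2779 + 10990×2981 + (z_c − 10990 − x)×3368
Column B: 2130×0 + 2145×1023 + 3387×2379 + 4523×3025 + (z_c − 2130 − 10055)×3368
The z_c×3368 term appears on both sides and cancels. Collect the known terms of each column as K = Σ(ρt)_known − 3368 × (depth of known layers): K_A = 32761190 − 3368×10990 = −4253130; K_B = 23934083 − 3368×(2130 + 10055) = −17104997.
Balance: K_A − x×(3368 − 2779) = K_B, so x = (K_A − K_B)/(3368 − 2779) = 12851900/589 = 21800 m.

21800 m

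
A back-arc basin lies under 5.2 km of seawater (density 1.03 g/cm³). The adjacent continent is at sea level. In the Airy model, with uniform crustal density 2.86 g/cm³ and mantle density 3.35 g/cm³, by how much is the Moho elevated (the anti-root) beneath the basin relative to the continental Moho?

19.4 km

In Airy isostatic equilibrium: replacing crust with seawater at the top is compensated by replacing crust with mantle at the base: d (ρ_c − ρ_w) = a (ρ_m − ρ_c).
a = d (ρ_c − ρ_w)/(ρ_m − ρ_c) = 5.2 km × 1.83/0.49 = 19.4 km.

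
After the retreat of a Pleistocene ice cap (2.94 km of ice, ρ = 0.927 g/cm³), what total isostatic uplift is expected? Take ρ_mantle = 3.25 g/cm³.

Removing the load lets mantle flow back in; uplift u satisfies ρ_ice t = ρ_m u.
u = t ρ_ice/ρ_m = 2.94 km × 0.927/3.25 = 0.839 km.

0.839 km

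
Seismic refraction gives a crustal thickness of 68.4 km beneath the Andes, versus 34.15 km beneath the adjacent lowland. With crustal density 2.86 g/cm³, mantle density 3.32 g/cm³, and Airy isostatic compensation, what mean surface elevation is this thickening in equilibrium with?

Excess crust Δ = 68.4 km − 34.15 km = 34.25 km, split between elevation h and root r with h + r = Δ.
Airy balance ρ_c h = (ρ_m − ρ_c) r gives r = h ρ_c/(ρ_m − ρ_c), so h (1 + ρ_c/(ρ_m − ρ_c)) = Δ, i.e. h = Δ (ρ_m − ρ_c)/ρ_m.
h = 34.25 km × 0.46/3.32 = 4.75 km.

4.75 km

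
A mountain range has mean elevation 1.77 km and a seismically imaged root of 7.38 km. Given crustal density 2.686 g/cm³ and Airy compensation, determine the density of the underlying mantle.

3.33 g/cm³

Airy balance: ρ_c h = (ρ_m − ρ_c) r → ρ_m = ρ_c (1 + h/r).
ρ_m = 2.686 × (1 + 1.77 km/7.38 km) = 3.33 g/cm³.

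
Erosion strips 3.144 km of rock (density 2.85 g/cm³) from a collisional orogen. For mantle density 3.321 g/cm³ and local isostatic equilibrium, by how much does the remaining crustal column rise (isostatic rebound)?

Unloading: uplift u = e ρ_c/ρ_m = 3.144 km × 2.85/3.321 = 2.7 km.

2.7 km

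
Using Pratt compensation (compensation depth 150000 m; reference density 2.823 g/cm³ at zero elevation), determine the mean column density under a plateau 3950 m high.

Pratt balance: ρ_ref D = ρ (D + h).
ρ = ρ_ref D/(D + h) = 2.823 × 150000 m/(150000 m + 3950 m) = 2.75 g/cm³.

2.75 g/cm³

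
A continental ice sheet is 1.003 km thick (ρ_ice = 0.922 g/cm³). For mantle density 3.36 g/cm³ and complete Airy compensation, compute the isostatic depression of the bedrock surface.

0.275 km

For local isostatic compensation: the ice load ρ_ice t is balanced by mantle displaced below, ρ_m s.
s = t ρ_ice / ρ_m = 1.003 km × 0.922/3.36 = 0.275 km.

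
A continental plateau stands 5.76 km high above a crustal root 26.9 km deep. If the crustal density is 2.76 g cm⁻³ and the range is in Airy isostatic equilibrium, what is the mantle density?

3.35 g cm⁻³

Airy balance: ρ_c h = (ρ_m − ρ_c) r → ρ_m = ρ_c (1 + h/r).
ρ_m = 2.76 × (1 + 5.76 km/26.9 km) = 3.35 g cm⁻³.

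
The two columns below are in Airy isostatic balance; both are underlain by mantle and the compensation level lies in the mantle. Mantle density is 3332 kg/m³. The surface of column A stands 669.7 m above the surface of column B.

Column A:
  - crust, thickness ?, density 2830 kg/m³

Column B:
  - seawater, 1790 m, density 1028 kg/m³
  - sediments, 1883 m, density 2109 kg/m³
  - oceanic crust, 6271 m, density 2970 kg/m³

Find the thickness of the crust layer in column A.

21800 m

Take the compensation level at the base of the deeper column (depth z_c below the surface of column A) and equate Σ ρ_i t_i down to z_c; mantle fills any gap and the z_c terms cancel.
Column A: x×2830 + (z_c − 0 − x)×3332
Column B: 669.7×0 + 1790×1028 + 1883×2109 + 6271×2970 + (z_c − 669.7 − 9944)×3332
The z_c×3332 term appears on both sides and cancels. Collect the known terms of each column as K = Σ(ρt)_known − 3332 × (depth of known layers): K_A = 0 − 3332×0 = 0; K_B = 24436237 − 3332×(669.7 + 9944) = −10928611.4.
Balance: K_A − x×(3332 − 2830) = K_B, so x = (K_A − K_B)/(3332 − 2830) = 10928600/502 = 21800 m.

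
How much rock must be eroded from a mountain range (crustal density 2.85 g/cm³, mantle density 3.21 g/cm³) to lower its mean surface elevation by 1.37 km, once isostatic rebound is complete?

Net drop Δ = e − u = e − e ρ_c/ρ_m = e (ρ_m − ρ_c)/ρ_m.
e = Δ ρ_m/(ρ_m − ρ_c) = 1.37 km × 3.21/0.36 = 12.2 km.

12.2 km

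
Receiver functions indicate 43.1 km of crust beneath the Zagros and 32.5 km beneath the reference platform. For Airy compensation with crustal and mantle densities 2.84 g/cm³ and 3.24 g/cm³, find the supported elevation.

Excess crust Δ = 43.1 km − 32.5 km = 10.6 km, split between elevation h and root r with h + r = Δ.
Airy balance ρ_c h = (ρ_m − ρ_c) r gives r = h ρ_c/(ρ_m − ρ_c), so h (1 + ρ_c/(ρ_m − ρ_c)) = Δ, i.e. h = Δ (ρ_m − ρ_c)/ρ_m.
h = 10.6 km × 0.4/3.24 = 1.31 km.

1.31 km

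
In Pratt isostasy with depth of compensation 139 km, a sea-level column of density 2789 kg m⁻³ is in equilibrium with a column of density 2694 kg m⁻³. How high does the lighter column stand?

ρ_ref D = ρ (D + h) → h = D (ρ_ref − ρ)/ρ.
h = 139 km × (2789 − 2694)/2694 = 4.9 km.

4.9 km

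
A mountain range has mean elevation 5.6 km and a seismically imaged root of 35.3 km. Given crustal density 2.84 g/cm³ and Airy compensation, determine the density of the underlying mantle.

Airy balance: ρ_c h = (ρ_m − ρ_c) r → ρ_m = ρ_c (1 + h/r).
ρ_m = 2.84 × (1 + 5.6 km/35.3 km) = 3.29 g/cm³.

3.29 g/cm³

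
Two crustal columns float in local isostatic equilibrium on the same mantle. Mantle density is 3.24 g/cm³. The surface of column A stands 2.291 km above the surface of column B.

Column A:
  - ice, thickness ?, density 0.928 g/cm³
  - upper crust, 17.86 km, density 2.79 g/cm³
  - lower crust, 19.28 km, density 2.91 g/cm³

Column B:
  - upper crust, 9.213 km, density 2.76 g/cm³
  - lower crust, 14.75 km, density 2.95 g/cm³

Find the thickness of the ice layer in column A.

Take the compensation level at the base of the deeper column (depth z_c below the surface of column A) and equate Σ ρ_i t_i down to z_c; mantle fills any gap and the z_c terms cancel.
Column A: x×0.928 + 17.86×2.79 + 19.28×2.91 + (z_c − 37.14 − x)×3.24
Column B: 2.291×0 + 9.213×2.76 + 14.75×2.95 + (z_c − 2.291 − 23.963)×3.24
The z_c×3.24 term appears on both sides and cancels. Collect the known terms of each column as K = Σ(ρt)_known − 3.24 × (depth of known layers): K_A = 105.9342 − 3.24×37.14 = −14.3994; K_B = 68.94038 − 3.24×(2.291 + 23.963) = −16.12258.
Balance: K_A − x×(3.24 − 0.928) = K_B, so x = (K_A − K_B)/(3.24 − 0.928) = 1.72318/2.312 = 0.745 km.

0.745 km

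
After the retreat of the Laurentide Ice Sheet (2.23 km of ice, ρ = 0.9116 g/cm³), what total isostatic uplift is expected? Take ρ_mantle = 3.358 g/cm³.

Removing the load lets mantle flow back in; uplift u satisfies ρ_ice t = ρ_m u.
u = t ρ_ice/ρ_m = 2.23 km × 0.9116/3.358 = 0.605 km.

0.605 km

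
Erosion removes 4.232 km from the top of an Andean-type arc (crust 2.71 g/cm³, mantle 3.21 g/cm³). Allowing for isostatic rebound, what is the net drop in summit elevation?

Rebound u = e ρ_c/ρ_m = 4.232 km × 2.71/3.21 = 3.573 km.
Net surface drop = e − u = 4.232 km − 3.573 km = e (ρ_m − ρ_c)/ρ_m = 0.659 km.

0.659 km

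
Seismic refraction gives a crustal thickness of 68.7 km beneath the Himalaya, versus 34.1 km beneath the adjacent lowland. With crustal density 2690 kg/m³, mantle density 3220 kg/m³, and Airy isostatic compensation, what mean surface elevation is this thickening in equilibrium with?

Excess crust Δ = 68.7 km − 34.1 km = 34.6 km, split between elevation h and root r with h + r = Δ.
Airy balance ρ_c h = (ρ_m − ρ_c) r gives r = h ρ_c/(ρ_m − ρ_c), so h (1 + ρ_c/(ρ_m − ρ_c)) = Δ, i.e. h = Δ (ρ_m − ρ_c)/ρ_m.
h = 34.6 km × 530/3220 = 5.7 km.

5.7 km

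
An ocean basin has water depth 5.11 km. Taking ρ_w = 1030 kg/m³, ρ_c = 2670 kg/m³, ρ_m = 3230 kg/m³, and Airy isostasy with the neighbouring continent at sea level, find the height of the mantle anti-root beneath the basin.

15 km

Balancing pressure at the compensation depth: replacing crust with seawater at the top is compensated by replacing crust with mantle at the base: d (ρ_c − ρ_w) = a (ρ_m − ρ_c).
a = d (ρ_c − ρ_w)/(ρ_m − ρ_c) = 5.11 km × 1640/560 = 15 km.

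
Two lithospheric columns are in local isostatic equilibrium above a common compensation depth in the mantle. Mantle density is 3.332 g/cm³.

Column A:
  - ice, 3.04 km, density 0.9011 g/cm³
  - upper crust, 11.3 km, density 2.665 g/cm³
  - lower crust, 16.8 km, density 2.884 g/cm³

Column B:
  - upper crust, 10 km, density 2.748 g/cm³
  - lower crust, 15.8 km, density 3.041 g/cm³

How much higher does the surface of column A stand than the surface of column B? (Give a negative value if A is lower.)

3.61 km

For any compensation level in the mantle, the mantle terms cancel and isostasy reduces to e = (Σt_A − Σt_B) − (Σ(ρt)_A − Σ(ρt)_B) / ρ_m.
Σt_A = 31.14 km; Σt_B = 25.8 km; Σ(ρt)_A = 81.305044; Σ(ρt)_B = 75.5278 (in km·g/cm³).
e = (31.14 − 25.8) − (81.305044 − 75.5278) / 3.332 = 3.61 km.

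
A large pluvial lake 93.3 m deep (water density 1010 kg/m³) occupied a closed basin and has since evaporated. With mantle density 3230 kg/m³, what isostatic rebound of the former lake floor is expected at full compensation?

29.2 m

u = d ρ_w/ρ_m = 93.3 m × 1010/3230 = 29.2 m.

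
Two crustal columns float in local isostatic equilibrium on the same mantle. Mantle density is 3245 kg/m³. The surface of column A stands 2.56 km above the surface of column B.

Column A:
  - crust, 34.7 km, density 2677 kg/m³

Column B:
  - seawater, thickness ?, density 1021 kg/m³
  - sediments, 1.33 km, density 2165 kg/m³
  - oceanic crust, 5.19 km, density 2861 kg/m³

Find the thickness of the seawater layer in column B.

Take the compensation level at the base of the deeper column (depth z_c below the surface of column A) and equate Σ ρ_i t_i down to z_c; mantle fills any gap and the z_c terms cancel.
Column A: 34.7×2677 + (z_c − 34.7)×3245
Column B: 2.56×0 + x×1021 + 1.33×2165 + 5.19×2861 + (z_c − 2.56 − 6.52 − x)×3245
The z_c×3245 term appears on both sides and cancels. Collect the known terms of each column as K = Σ(ρt)_known − 3245 × (depth of known layers): K_A = 92891.9 − 3245×34.7 = −19709.6; K_B = 17728.04 − 3245×(2.56 + 6.52) = −11736.56.
Balance: K_A = K_B − x×(3245 − 1021), so x = (K_B − K_A)/(3245 − 1021) = 7973.04/2224 = 3.58 km.

3.58 km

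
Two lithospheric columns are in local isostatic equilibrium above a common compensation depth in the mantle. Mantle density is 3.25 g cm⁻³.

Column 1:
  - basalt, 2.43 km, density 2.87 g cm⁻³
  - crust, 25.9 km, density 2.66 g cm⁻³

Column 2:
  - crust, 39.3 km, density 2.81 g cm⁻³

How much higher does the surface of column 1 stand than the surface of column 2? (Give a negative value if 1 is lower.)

For any compensation level in the mantle, the mantle terms cancel and isostasy reduces to e = (Σt_1 − Σt_2) − (Σ(ρt)_1 − Σ(ρt)_2) / ρ_m.
Σt_1 = 28.33 km; Σt_2 = 39.3 km; Σ(ρt)_1 = 75.8681; Σ(ρt)_2 = 110.433 (in km·g cm⁻³).
e = (28.33 − 39.3) − (75.8681 − 110.433) / 3.25 = −0.335 km.

−0.335 km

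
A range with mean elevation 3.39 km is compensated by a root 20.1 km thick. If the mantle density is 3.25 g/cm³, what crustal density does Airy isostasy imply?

ρ_c h = (ρ_m − ρ_c) r → ρ_c (h + r) = ρ_m r → ρ_c = ρ_m r / (h + r).
ρ_c = 3.25 × 20.1 km / (3.39 km + 20.1 km) = 2.78 g/cm³.

2.78 g/cm³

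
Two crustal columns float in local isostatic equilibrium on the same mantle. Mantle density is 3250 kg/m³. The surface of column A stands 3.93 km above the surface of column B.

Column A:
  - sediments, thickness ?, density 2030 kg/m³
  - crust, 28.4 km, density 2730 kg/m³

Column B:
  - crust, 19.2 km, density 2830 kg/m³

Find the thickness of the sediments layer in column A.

Take the compensation level at the base of the deeper column (depth z_c below the surface of column A) and equate Σ ρ_i t_i down to z_c; mantle fills any gap and the z_c terms cancel.
Column A: x×2030 + 28.4×2730 + (z_c − 28.4 − x)×3250
Column B: 3.93×0 + 19.2×2830 + (z_c − 3.93 − 19.2)×3250
The z_c×3250 term appears on both sides and cancels. Collect the known terms of each column as K = Σ(ρt)_known − 3250 × (depth of known layers): K_A = 77532 − 3250×28.4 = −14768; K_B = 54336 − 3250×(3.93 + 19.2) = −20836.5.
Balance: K_A − x×(3250 − 2030) = K_B, so x = (K_A − K_B)/(3250 − 2030) = 6068.5/1220 = 4.97 km.

4.97 km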